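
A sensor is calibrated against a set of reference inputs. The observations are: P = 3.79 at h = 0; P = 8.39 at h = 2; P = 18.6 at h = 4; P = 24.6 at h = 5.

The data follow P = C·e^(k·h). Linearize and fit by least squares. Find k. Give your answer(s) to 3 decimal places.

Linearized form: ln P = k·h + ln C. From the 4 transformed points,
AᵀA = [[45.0000, 11.0000]; [11.0000, 4]], rhs = [31.9605, 9.5853]ᵀ  (here Σh = 11.0000, Σ(h)² = 45.0000, Σln P = 9.5853, Σh·ln P = 31.9605).
Δ = 45.0000·4 − (11.0000)² = 59.0000; k = (31.9605·4 − 11.0000·9.5853)/59.0000 = 0.37972, ln C = (45.0000·9.5853 − 11.0000·31.9605)/59.0000 = 1.35210.

k = 0.380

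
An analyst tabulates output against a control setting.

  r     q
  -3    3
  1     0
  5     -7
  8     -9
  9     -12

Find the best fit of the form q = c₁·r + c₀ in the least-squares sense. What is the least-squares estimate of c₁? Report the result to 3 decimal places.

c₁ = -1.240

Setting ∂/∂c₁ … = 0 gives: 180·c₁ + 20·c₀ = -224;  20·c₁ + 5·c₀ = -25.
(Σr·r = 180, Σr = 20, Σ1 = 5, Σr·q = -224, Σq = -25.)
Eliminating c₀: 5·(row 1) − 20·(row 2) gives 500·c₁ = 5·(-224) − 20·(-25) = -620, so c₁ = -31/25.
Then c₀ = ((-25) − 20·(-31/25))/5 = -1/25.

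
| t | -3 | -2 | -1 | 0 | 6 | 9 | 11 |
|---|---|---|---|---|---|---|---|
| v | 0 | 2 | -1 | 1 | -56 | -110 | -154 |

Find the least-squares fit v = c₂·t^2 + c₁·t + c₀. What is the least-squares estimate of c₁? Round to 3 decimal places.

c₁ = -3.312

With design matrix M, MᵀM = [[22596, 2240, 252]; [2240, 252, 20]; [252, 20, 7]] and Mᵀv = [-29553, -3023, -318]ᵀ.
Solving the 3×3 system (Gaussian elimination) gives c₂ = -549425/568484, c₁ = -268983/81212, c₀ = -23802/20303.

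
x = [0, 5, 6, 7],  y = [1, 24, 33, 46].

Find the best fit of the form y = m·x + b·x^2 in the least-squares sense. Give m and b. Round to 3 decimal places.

m = 0.179, b = 0.907

With design matrix A, AᵀA = [[110, 684]; [684, 4322]] and Aᵀy = [640, 4042]ᵀ.
Eliminating b: 4322·(row 1) − 684·(row 2) gives 7564·m = 4322·640 − 684·4042 = 1352, so m = 338/1891.
Then b = (4042 − 684·(338/1891))/4322 = 1715/1891.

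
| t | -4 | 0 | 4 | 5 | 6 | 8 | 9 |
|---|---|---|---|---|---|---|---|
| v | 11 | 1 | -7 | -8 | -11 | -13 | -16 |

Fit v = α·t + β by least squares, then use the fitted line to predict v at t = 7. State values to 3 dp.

From the data, Σt·t = 238, Σt = 28, Σ1 = 7.
Moment sums: Σt·v = -426, Σv = -43.
Normal equations: [[238, 28]; [28, 7]]·[α, β]ᵀ = [-426, -43]ᵀ.
Δ = 238·7 − 28² = 882.
α = ((-426)·7 − 28·(-43))/882 = -127/63; β = (238·(-43) − 28·(-426))/882 = 121/63.
At t = 7: v̂ = (-127/63)·(7) + (121/63)·(1) = -256/21.

v̂ = -12.190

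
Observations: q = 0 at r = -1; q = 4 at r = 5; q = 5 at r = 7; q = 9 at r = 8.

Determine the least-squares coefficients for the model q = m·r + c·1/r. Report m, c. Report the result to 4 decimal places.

m = 0.9441, c = -1.0567

With design matrix X, XᵀX = [[139, 4]; [4, 84361/78400]] and Xᵀq = [127, 739/280]ᵀ.
det = 139·(84361/78400) − 4² = 10471779/78400.
m = (127·(84361/78400) − 4·(739/280))/(10471779/78400) = 1098463/1163531; c = (139·(739/280) − 4·127)/(10471779/78400) = -1229480/1163531.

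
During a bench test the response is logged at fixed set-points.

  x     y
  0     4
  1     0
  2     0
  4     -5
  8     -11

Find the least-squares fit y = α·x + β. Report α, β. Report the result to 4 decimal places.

α = -1.8000, β = 3.0000

Normal-equation sums: Σx·x = 85, Σx = 15, Σ1 = 5.
And Σx·y = -108, Σy = -12.
So AᵀA·[α, β]ᵀ = Aᵀy: [[85, 15]; [15, 5]]·[α, β]ᵀ = [-108, -12]ᵀ.
Eliminating β: 5·(row 1) − 15·(row 2) gives 200·α = 5·(-108) − 15·(-12) = -360, so α = -9/5.
Then β = ((-12) − 15·(-9/5))/5 = 3.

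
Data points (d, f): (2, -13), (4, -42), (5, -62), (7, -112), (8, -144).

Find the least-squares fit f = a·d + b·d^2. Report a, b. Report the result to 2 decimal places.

Normal-equation sums: Σd·d = 158, Σd·d^2 = 1052, Σd^2·d^2 = 7394.
And Σd·f = -2440, Σd^2·f = -16978.
Eliminating b: 7394·(row 1) − 1052·(row 2) gives 61548·a = 7394·(-2440) − 1052·(-16978) = -180504, so a = -654/223.
Then b = ((-16978) − 1052·(-654/223))/7394 = -419/223.

a = -2.93, b = -1.88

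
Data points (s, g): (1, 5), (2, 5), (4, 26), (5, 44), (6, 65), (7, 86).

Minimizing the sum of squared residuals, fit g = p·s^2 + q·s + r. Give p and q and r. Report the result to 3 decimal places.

p = 2.075, q = -2.596, r = 4.014

Compute the Gram sums: Σs^2·s^2 = 4595, Σs^2·s = 757, Σs^2 = 131, Σs·s = 131, Σs = 25, Σ1 = 6.
Moment sums: Σs^2·g = 8095, Σs·g = 1331, Σg = 231.
So XᵀX·[p, q, r]ᵀ = Xᵀg: [[4595, 757, 131]; [757, 131, 25]; [131, 25, 6]]·[p, q, r]ᵀ = [8095, 1331, 231]ᵀ.
Inverting the 3×3 Gram matrix, [p, q, r]ᵀ = [83/40, -727/280, 281/70]ᵀ.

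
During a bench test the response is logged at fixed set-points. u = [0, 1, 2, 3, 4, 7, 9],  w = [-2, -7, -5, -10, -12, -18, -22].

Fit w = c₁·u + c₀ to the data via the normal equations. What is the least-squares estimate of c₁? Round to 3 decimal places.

XᵀX·[c₁, c₀]ᵀ = Xᵀw reads: 160·c₁ + 26·c₀ = -419;  26·c₁ + 7·c₀ = -76.
Eliminating c₀: 7·(row 1) − 26·(row 2) gives 444·c₁ = 7·(-419) − 26·(-76) = -957, so c₁ = -319/148.
Then c₀ = ((-76) − 26·(-319/148))/7 = -211/74.

c₁ = -2.155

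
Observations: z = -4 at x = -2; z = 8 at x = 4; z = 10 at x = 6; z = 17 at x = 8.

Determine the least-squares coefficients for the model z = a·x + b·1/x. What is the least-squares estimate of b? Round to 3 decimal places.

b = -0.337

Entries of AᵀA: Σx·x = 120, Σx·1/x = 4, Σ1/x·1/x = 205/576.
Moment sums: Σx·z = 236, Σ1/x·z = 187/24.
So AᵀA·[a, b]ᵀ = Aᵀz: [[120, 4]; [4, 205/576]]·[a, b]ᵀ = [236, 187/24]ᵀ.
Eliminating b: (205/576)·(row 1) − 4·(row 2) gives (641/24)·a = (205/576)·236 − 4·(187/24) = 7607/144, so a = 7607/3846.
Then b = ((187/24) − 4·(7607/3846))/(205/576) = -216/641.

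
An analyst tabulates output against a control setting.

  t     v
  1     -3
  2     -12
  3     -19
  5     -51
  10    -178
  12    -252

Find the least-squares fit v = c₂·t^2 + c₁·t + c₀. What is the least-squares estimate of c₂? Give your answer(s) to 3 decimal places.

Sums needed: Σt^2·t^2 = 31459, Σt^2·t = 2889, Σt^2 = 283, Σt·t = 283, Σt = 33, Σ1 = 6.
For Aᵀv: Σt^2·v = -55585, Σt·v = -5143, Σv = -515.
So AᵀA·[c₂, c₁, c₀]ᵀ = Aᵀv: [[31459, 2889, 283]; [2889, 283, 33]; [283, 33, 6]]·[c₂, c₁, c₀]ᵀ = [-55585, -5143, -515]ᵀ.
Row-reducing yields c₂ = -29285/18808, c₁ = -43681/18808, c₀ = 896/2351.

c₂ = -1.557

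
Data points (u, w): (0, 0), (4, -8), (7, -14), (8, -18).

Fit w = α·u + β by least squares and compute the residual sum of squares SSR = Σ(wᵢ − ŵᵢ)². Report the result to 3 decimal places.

SSR = 1.910

The normal equations are: 129·α + 19·β = -274;  19·α + 4·β = -40.
Eliminating β: 4·(row 1) − 19·(row 2) gives 155·α = 4·(-274) − 19·(-40) = -336, so α = -336/155.
Then β = ((-40) − 19·(-336/155))/4 = 46/155.
Residuals: -46/155, 58/155, 136/155, -148/155; SSR = 296/155.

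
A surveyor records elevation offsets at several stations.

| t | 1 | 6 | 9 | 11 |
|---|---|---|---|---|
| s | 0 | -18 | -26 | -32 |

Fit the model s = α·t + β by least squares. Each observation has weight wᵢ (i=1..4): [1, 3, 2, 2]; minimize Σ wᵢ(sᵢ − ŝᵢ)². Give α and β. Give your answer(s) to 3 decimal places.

Compute the Gram sums: Σwᵢ·t·t = 513, Σwᵢ·t = 59, Σwᵢ·1 = 8.
Moment sums: Σwᵢ·t·s = -1496, Σwᵢ·s = -170.
AᵀWA·[α, β]ᵀ = AᵀWs becomes [[513, 59]; [59, 8]]·[α, β]ᵀ = [-1496, -170]ᵀ.
Eliminating β: 8·(row 1) − 59·(row 2) gives 623·α = 8·(-1496) − 59·(-170) = -1938, so α = -1938/623.
Then β = ((-170) − 59·(-1938/623))/8 = 1054/623.

α = -3.111, β = 1.692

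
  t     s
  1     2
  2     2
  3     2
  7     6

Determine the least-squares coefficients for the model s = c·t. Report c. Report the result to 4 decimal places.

Forming AᵀA = [[63]] and Aᵀs = [54]ᵀ gives AᵀA·[c]ᵀ = Aᵀs.
Hence c = 54 / 63 ≈ 0.857143.

c = 0.8571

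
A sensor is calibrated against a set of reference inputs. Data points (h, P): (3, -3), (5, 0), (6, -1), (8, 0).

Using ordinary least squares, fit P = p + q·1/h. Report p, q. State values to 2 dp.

p = 1.89, q = -14.03

From the data, Σ1 = 4, Σ1/h = 33/40, Σ1/h·1/h = 2801/14400.
Moment sums: ΣP = -4, Σ1/h·P = -7/6.
Eliminating q: (2801/14400)·(row 1) − (33/40)·(row 2) gives (1403/14400)·p = (2801/14400)·(-4) − (33/40)·(-7/6) = 83/450, so p = 2656/1403.
Then q = ((-7/6) − (33/40)·(2656/1403))/(2801/14400) = -19680/1403.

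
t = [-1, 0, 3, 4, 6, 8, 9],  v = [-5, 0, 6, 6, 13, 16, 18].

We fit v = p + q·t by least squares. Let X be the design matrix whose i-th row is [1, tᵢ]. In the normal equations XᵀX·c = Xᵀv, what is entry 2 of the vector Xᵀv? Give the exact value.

Entry 2 ↔ basis t, so (Xᵀv)_{2} = Σᵢ (t)·vᵢ = (-1)·(-5) + (0)·(0) + (3)·(6) + (4)·(6) + (6)·(13) + (8)·(16) + (9)·(18) = 415.

415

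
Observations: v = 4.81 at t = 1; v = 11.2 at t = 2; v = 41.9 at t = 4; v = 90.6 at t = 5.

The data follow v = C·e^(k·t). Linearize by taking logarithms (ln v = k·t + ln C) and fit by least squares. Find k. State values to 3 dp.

Taking logs, ln v = k·t + ln C, so regress ln v on t.
Σt = 12.0000, Σ(t)² = 46.0000, Σln v = 12.2284, Σt·ln v = 43.8759.
Equations: 46.0000·k + 12.0000·ln C = 43.8759;  12.0000·k + 4·ln C = 12.2284.
Slope k = (n·Σt·ln v − Σt·Σln v)/(n·Σ(t)² − (Σt)²) = (4·43.8759 − 12.0000·12.2284)/40.0000 = 0.71909; ln C = (Σln v − k·Σt)/n = 0.89982.

k = 0.719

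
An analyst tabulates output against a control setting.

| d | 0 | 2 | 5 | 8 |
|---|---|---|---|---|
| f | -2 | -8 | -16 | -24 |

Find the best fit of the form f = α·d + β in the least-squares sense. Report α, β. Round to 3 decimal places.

Normal-equation sums: Σd·d = 93, Σd = 15, Σ1 = 4.
Moment sums: Σd·f = -288, Σf = -50.
Determinant 93·4 − 15² = 147.
α = ((-288)·4 − 15·(-50))/147 = -134/49; β = (93·(-50) − 15·(-288))/147 = -110/49.

α = -2.735, β = -2.245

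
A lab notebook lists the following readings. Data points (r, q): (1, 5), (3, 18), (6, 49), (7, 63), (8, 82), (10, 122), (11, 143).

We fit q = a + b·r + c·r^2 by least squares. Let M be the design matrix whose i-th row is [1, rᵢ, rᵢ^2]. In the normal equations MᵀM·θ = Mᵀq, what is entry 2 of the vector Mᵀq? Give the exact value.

4243

Entry 2 ↔ basis r, so (Mᵀq)_{2} = Σᵢ (r)·qᵢ = (1)·(5) + (3)·(18) + (6)·(49) + (7)·(63) + (8)·(82) + (10)·(122) + (11)·(143) = 4243.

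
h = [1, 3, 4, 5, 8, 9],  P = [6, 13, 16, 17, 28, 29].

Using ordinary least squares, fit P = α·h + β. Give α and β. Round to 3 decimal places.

α = 2.913, β = 3.601

The normal system XᵀX·[α, β]ᵀ = XᵀP is [[196, 30]; [30, 6]]·[α, β]ᵀ = [679, 109]ᵀ.
Eliminating β: 6·(row 1) − 30·(row 2) gives 276·α = 6·679 − 30·109 = 804, so α = 67/23.
Then β = (109 − 30·(67/23))/6 = 497/138.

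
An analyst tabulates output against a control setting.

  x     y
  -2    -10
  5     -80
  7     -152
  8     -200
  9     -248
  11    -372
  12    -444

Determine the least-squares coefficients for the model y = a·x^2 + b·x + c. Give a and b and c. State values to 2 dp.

a = -3.01, b = -0.75, c = 0.33

The normal system AᵀA·[a, b, c]ᵀ = Aᵀy is [[49076, 4760, 488]; [4760, 488, 50]; [488, 50, 7]]·[a, b, c]ᵀ = [-151324, -14696, -1506]ᵀ.
Row-reducing yields a = -456725/151509, b = -112903/151509, c = 16876/50503.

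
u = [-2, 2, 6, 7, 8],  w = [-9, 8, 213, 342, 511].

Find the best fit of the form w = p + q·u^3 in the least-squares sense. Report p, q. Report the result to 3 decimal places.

Forming XᵀX = [[5, 1071]; [1071, 426577]] and Xᵀw = [1065, 425082]ᵀ gives XᵀX·[p, q]ᵀ = Xᵀw.
det = 5·426577 − 1071² = 985844.
p = (1065·426577 − 1071·425082)/985844 = -958317/985844; q = (5·425082 − 1071·1065)/985844 = 984795/985844.

p = -0.972, q = 0.999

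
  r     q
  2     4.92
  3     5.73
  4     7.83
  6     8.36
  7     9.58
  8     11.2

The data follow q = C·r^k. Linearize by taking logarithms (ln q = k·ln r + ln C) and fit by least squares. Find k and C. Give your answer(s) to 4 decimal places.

k = 0.5652, C = 3.2717

Taking logs, ln q = k·ln r + ln C, so regress ln q on ln r.
Over the data: Σln r = 8.9952, Σ(ln r)² = 14.9303, Σln q = 12.1960, Σln r·ln q = 19.1008.
Normal system: [[14.9303, 8.9952]; [8.9952, 6]]·[k, ln C]ᵀ = [19.1008, 12.1960]ᵀ.
Slope k = (n·Σln r·ln q − Σln r·Σln q)/(n·Σ(ln r)² − (Σln r)²) = (6·19.1008 − 8.9952·12.1960)/8.6686 = 0.56520; ln C = (Σln q − k·Σln r)/n = 1.18532, so C = exp(1.18532) = 3.27174.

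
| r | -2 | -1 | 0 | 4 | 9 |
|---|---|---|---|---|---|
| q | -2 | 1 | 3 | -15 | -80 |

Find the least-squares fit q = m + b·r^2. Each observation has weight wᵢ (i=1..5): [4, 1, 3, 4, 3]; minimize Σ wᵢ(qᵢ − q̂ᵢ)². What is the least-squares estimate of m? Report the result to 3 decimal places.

The normal equations are: 15·m + 324·b = -298;  324·m + 20772·b = -20431.
(Σwᵢ·1 = 15, Σwᵢ·r^2 = 324, Σwᵢ·r^2·r^2 = 20772, Σwᵢ·q = -298, Σwᵢ·r^2·q = -20431.)
Δ = 15·20772 − 324² = 206604.
m = ((-298)·20772 − 324·(-20431))/206604 = 11933/5739; b = (15·(-20431) − 324·(-298))/206604 = -69971/68868.

m = 2.079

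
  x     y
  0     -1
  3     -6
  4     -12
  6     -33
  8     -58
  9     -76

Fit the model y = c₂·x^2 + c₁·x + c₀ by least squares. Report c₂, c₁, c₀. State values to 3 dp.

c₂ = -1.074, c₁ = 1.331, c₀ = -0.767

With design matrix A, AᵀA = [[12290, 1548, 206]; [1548, 206, 30]; [206, 30, 6]] and Aᵀy = [-11302, -1412, -186]ᵀ.
Row-reducing yields c₂ = -549/511, c₁ = 680/511, c₀ = -56/73.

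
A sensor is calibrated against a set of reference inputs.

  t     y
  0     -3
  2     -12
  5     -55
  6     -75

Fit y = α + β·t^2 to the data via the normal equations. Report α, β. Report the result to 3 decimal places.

Setting ∂/∂α … = 0 gives: 4·α + 65·β = -145;  65·α + 1937·β = -4123.
(Σ1 = 4, Σt^2 = 65, Σt^2·t^2 = 1937, Σy = -145, Σt^2·y = -4123.)
Eliminating β: 1937·(row 1) − 65·(row 2) gives 3523·α = 1937·(-145) − 65·(-4123) = -12870, so α = -990/271.
Then β = ((-4123) − 65·(-990/271))/1937 = -7067/3523.

α = -3.653, β = -2.006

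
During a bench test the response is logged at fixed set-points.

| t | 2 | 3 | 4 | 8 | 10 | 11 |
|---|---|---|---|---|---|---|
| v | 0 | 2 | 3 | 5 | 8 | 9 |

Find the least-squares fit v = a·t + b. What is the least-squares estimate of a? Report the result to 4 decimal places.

XᵀX·[a, b]ᵀ = Xᵀv reads: 314·a + 38·b = 237;  38·a + 6·b = 27.
Δ = 314·6 − 38² = 440.
a = (237·6 − 38·27)/440 = 9/10; b = (314·27 − 38·237)/440 = -6/5.

a = 0.9000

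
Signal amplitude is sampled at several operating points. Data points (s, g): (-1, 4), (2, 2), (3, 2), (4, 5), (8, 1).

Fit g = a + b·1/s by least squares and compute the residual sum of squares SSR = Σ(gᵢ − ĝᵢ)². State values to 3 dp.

SSR = 9.139

Setting ∂/∂a … = 0 gives: 5·a + (5/24)·b = 14;  (5/24)·a + (829/576)·b = -23/24.
(Σ1 = 5, Σ1/s = 5/24, Σ1/s·1/s = 829/576, Σg = 14, Σ1/s·g = -23/24.)
Δ = 5·(829/576) − (5/24)² = 515/72.
a = (14·(829/576) − (5/24)·(-23/24))/(515/72) = 11721/4120; b = (5·(-23/24) − (5/24)·14)/(515/72) = -111/103.
Residuals: 319/4120, -1261/4120, -2001/4120, 9989/4120, -3523/2060; SSR = 37651/4120.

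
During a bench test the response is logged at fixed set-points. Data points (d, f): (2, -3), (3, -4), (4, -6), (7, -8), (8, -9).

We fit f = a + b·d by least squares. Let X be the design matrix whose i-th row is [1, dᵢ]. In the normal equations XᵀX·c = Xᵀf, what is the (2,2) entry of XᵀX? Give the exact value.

142

Row 2 ↔ basis d, column 2 ↔ basis d, so (XᵀX)_{2,2} = Σᵢ (d)·(d) = (2)·(2) + (3)·(3) + (4)·(4) + (7)·(7) + (8)·(8) = 142.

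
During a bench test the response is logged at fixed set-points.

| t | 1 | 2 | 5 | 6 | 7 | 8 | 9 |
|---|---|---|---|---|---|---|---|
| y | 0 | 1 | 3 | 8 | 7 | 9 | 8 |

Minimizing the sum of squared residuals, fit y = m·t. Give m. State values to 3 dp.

m = 0.992

Setting ∂/∂m … = 0 gives: 260·m = 258.
(Σt·t = 260, Σt·y = 258.)
Hence m = 258 / 260 ≈ 0.992308.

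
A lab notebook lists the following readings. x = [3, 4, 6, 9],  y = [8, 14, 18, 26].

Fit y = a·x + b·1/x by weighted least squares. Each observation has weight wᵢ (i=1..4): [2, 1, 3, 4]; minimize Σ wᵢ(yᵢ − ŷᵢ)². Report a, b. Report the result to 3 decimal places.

The normal equations are: 466·a + 10·b = 1364;  10·a + (541/1296)·b = 529/18.
Eliminating b: (541/1296)·(row 1) − 10·(row 2) gives (61253/648)·a = (541/1296)·1364 − 10·(529/18) = 89261/324, so a = 178522/61253.
Then b = ((529/18) − 10·(178522/61253))/(541/1296) = 35784/61253.

a = 2.915, b = 0.584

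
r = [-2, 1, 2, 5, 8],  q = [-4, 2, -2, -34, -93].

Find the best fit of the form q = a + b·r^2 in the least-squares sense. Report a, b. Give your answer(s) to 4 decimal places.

a = 3.2457, b = -1.5023

The normal equations are: 5·a + 98·b = -131;  98·a + 4754·b = -6824.
Eliminating b: 4754·(row 1) − 98·(row 2) gives 14166·a = 4754·(-131) − 98·(-6824) = 45978, so a = 7663/2361.
Then b = ((-6824) − 98·(7663/2361))/4754 = -3547/2361.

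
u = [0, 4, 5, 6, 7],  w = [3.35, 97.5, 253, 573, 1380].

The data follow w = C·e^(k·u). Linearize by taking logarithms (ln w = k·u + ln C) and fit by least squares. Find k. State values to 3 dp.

k = 0.861

Linearized form: ln w = k·u + ln C. From the 5 transformed points,
Over the data: Σu = 22.0000, Σ(u)² = 126.0000, Σln w = 24.9029, Σu·ln w = 134.7005.
Normal system: [[126.0000, 22.0000]; [22.0000, 5]]·[k, ln C]ᵀ = [134.7005, 24.9029]ᵀ.
Slope k = (n·Σu·ln w − Σu·Σln w)/(n·Σ(u)² − (Σu)²) = (5·134.7005 − 22.0000·24.9029)/146.0000 = 0.86054; ln C = (Σln w − k·Σu)/n = 1.19422.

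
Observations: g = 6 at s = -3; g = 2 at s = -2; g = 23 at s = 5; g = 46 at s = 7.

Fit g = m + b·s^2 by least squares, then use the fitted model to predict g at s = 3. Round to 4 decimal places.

ĝ = 6.6502

Sums needed: Σ1 = 4, Σs^2 = 87, Σs^2·s^2 = 3123.
For Mᵀg: Σg = 77, Σs^2·g = 2891.
MᵀM·[m, b]ᵀ = Mᵀg becomes [[4, 87]; [87, 3123]]·[m, b]ᵀ = [77, 2891]ᵀ.
Eliminating b: 3123·(row 1) − 87·(row 2) gives 4923·m = 3123·77 − 87·2891 = -11046, so m = -3682/1641.
Then b = (2891 − 87·(-3682/1641))/3123 = 4865/4923.
At s = 3: ĝ = (-3682/1641)·(1) + (4865/4923)·(9) = 10913/1641.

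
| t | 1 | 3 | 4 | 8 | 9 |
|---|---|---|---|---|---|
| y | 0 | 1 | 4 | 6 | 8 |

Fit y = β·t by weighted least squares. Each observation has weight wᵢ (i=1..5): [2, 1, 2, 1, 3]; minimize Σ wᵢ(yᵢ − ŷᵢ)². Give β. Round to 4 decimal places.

The normal equations are: 350·β = 299.
(Σwᵢ·t·t = 350, Σwᵢ·t·y = 299.)
Hence β = 299 / 350 ≈ 0.854286.

β = 0.8543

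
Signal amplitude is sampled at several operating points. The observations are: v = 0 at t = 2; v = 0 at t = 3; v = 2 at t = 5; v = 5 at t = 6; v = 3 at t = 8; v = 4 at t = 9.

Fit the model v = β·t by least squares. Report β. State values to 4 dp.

β = 0.4566

From the data, Σt·t = 219.
Moment sums: Σt·v = 100.
So XᵀX·[β]ᵀ = Xᵀv: [[219]]·[β]ᵀ = [100]ᵀ.
β = 100/219 = 0.456621.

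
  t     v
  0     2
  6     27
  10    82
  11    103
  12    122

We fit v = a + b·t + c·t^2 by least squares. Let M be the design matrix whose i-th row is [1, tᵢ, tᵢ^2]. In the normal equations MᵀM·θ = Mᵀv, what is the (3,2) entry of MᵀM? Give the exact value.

4275

Row 3 ↔ basis t^2, column 2 ↔ basis t, so (MᵀM)_{3,2} = Σᵢ (t^2)·(t) = (0)·(0) + (36)·(6) + (100)·(10) + (121)·(11) + (144)·(12) = 4275.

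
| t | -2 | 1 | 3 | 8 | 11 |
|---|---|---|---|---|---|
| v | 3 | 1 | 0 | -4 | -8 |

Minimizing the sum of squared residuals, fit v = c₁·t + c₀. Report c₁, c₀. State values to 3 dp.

Entries of AᵀA: Σt·t = 199, Σt = 21, Σ1 = 5.
For Aᵀv: Σt·v = -125, Σv = -8.
Normal equations: [[199, 21]; [21, 5]]·[c₁, c₀]ᵀ = [-125, -8]ᵀ.
det = 199·5 − 21² = 554.
c₁ = ((-125)·5 − 21·(-8))/554 = -457/554; c₀ = (199·(-8) − 21·(-125))/554 = 1033/554.

c₁ = -0.825, c₀ = 1.865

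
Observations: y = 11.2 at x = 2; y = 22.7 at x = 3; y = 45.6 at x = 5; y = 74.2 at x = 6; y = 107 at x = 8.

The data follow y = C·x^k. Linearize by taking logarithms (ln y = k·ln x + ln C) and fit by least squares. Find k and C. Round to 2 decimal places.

Let Y = ln y. Fitting Y = k·ln x + ln C by least squares:
Σln x = 7.2724, Σ(ln x)² = 11.8122, Σln y = 18.3378, Σln x·ln y = 28.6863.
Normal system: [[11.8122, 7.2724]; [7.2724, 5]]·[k, ln C]ᵀ = [28.6863, 18.3378]ᵀ.
Solving (det = 6.1731): k = 1.63159, ln C = 1.29444, so C = exp(1.29444) = 3.64895.

k = 1.63, C = 3.65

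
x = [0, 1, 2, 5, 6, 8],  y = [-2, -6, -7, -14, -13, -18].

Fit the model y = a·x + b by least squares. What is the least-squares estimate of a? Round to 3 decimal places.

a = -1.865

With design matrix M, MᵀM = [[130, 22]; [22, 6]] and Mᵀy = [-312, -60]ᵀ.
Eliminating b: 6·(row 1) − 22·(row 2) gives 296·a = 6·(-312) − 22·(-60) = -552, so a = -69/37.
Then b = ((-60) − 22·(-69/37))/6 = -117/37.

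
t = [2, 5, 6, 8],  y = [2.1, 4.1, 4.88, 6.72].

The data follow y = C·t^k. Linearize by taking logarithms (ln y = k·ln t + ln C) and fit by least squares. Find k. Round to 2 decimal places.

Linearized form: ln y = k·ln t + ln C. From the 4 transformed points,
Σln t = 6.1738, Σ(ln t)² = 10.6052, Σln y = 5.6432, Σln t·ln y = 9.5869.
Equations: 10.6052·k + 6.1738·ln C = 9.5869;  6.1738·k + 4·ln C = 5.6432.
Δ = 10.6052·4 − (6.1738)² = 4.3053; k = (9.5869·4 − 6.1738·5.6432)/4.3053 = 0.81479, ln C = (10.6052·5.6432 − 6.1738·9.5869)/4.3053 = 0.15320.

k = 0.81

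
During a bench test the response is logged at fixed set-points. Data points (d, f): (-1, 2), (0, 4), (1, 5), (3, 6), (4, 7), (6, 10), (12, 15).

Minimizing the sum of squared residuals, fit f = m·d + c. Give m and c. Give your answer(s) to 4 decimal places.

m = 0.9684, c = 3.5413

AᵀA·[m, c]ᵀ = Aᵀf reads: 207·m + 25·c = 289;  25·m + 7·c = 49.
Eliminating c: 7·(row 1) − 25·(row 2) gives 824·m = 7·289 − 25·49 = 798, so m = 399/412.
Then c = (49 − 25·(399/412))/7 = 1459/412.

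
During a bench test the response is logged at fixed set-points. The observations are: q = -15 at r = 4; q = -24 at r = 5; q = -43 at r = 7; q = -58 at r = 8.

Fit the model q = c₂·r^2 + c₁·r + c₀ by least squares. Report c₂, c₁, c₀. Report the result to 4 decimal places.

Normal-equation sums: Σr^2·r^2 = 7378, Σr^2·r = 1044, Σr^2 = 154, Σr·r = 154, Σr = 24, Σ1 = 4.
And Σr^2·q = -6659, Σr·q = -945, Σq = -140.
Inverting the 3×3 Gram matrix, [c₂, c₁, c₀]ᵀ = [-1, 3/2, -11/2]ᵀ.

c₂ = -1.0000, c₁ = 1.5000, c₀ = -5.5000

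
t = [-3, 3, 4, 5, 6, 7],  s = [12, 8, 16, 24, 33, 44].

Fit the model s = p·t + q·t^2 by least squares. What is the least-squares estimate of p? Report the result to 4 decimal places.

p = -0.5081

Entries of AᵀA: Σt·t = 144, Σt·t^2 = 748, Σt^2·t^2 = 4740.
Right-hand side: Σt·s = 678, Σt^2·s = 4380.
So AᵀA·[p, q]ᵀ = Aᵀs: [[144, 748]; [748, 4740]]·[p, q]ᵀ = [678, 4380]ᵀ.
Δ = 144·4740 − 748² = 123056.
p = (678·4740 − 748·4380)/123056 = -7815/15382; q = (144·4380 − 748·678)/123056 = 15447/15382.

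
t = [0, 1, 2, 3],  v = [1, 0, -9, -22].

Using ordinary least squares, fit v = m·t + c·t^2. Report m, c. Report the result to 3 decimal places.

m = 2.526, c = -3.316

The normal equations are: 14·m + 36·c = -84;  36·m + 98·c = -234.
(Σt·t = 14, Σt·t^2 = 36, Σt^2·t^2 = 98, Σt·v = -84, Σt^2·v = -234.)
det = 14·98 − 36² = 76.
m = ((-84)·98 − 36·(-234))/76 = 48/19; c = (14·(-234) − 36·(-84))/76 = -63/19.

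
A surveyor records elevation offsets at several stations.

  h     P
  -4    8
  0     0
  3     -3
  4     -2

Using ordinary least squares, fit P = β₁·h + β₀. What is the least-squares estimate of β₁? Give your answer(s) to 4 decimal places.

Entries of AᵀA: Σh·h = 41, Σh = 3, Σ1 = 4.
Moment sums: Σh·P = -49, ΣP = 3.
Δ = 41·4 − 3² = 155.
β₁ = ((-49)·4 − 3·3)/155 = -41/31; β₀ = (41·3 − 3·(-49))/155 = 54/31.

β₁ = -1.3226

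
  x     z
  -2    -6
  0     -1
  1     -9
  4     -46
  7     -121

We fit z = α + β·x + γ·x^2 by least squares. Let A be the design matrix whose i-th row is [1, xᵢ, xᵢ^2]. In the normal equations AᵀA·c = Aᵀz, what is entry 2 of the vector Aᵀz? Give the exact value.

-1028

Entry 2 ↔ basis x, so (Aᵀz)_{2} = Σᵢ (x)·zᵢ = (-2)·(-6) + (0)·(-1) + (1)·(-9) + (4)·(-46) + (7)·(-121) = -1028.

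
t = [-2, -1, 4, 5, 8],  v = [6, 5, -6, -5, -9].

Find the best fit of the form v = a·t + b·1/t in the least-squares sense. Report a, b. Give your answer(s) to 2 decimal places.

a = -1.04, b = -4.69

Sums needed: Σt·t = 110, Σt·1/t = 5, Σ1/t·1/t = 2189/1600.
And Σt·v = -138, Σ1/t·v = -93/8.
Normal equations: [[110, 5]; [5, 2189/1600]]·[a, b]ᵀ = [-138, -93/8]ᵀ.
Determinant 110·(2189/1600) − 5² = 20079/160.
a = ((-138)·(2189/1600) − 5·(-93/8))/(20079/160) = -34847/33465; b = (110·(-93/8) − 5·(-138))/(20079/160) = -31400/6693.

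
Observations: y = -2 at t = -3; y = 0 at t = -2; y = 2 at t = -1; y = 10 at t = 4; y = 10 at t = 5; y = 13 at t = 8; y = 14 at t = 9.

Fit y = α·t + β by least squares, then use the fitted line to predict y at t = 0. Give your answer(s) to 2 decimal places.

ŷ = 2.92

Forming MᵀM = [[200, 20]; [20, 7]] and Mᵀy = [324, 47]ᵀ gives MᵀM·[α, β]ᵀ = Mᵀy.
Eliminating β: 7·(row 1) − 20·(row 2) gives 1000·α = 7·324 − 20·47 = 1328, so α = 166/125.
Then β = (47 − 20·(166/125))/7 = 73/25.
At t = 0: ŷ = (166/125)·(0) + (73/25)·(1) = 73/25.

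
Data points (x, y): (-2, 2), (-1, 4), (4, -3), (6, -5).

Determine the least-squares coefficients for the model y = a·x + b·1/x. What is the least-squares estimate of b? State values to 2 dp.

AᵀA·[a, b]ᵀ = Aᵀy reads: 57·a + 4·b = -50;  4·a + (193/144)·b = -79/12.
det = 57·(193/144) − 4² = 2899/48.
a = ((-50)·(193/144) − 4·(-79/12))/(2899/48) = -5858/8697; b = (57·(-79/12) − 4·(-50))/(2899/48) = -8412/2899.

b = -2.90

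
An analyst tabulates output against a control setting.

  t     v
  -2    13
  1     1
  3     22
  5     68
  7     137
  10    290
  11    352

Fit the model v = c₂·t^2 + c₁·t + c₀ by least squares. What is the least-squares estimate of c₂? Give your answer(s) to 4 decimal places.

Setting ∂/∂c₂ … = 0 gives: 27765·c₂ + 2819·c₁ + 309·c₀ = 80256;  2819·c₂ + 309·c₁ + 35·c₀ = 8112;  309·c₂ + 35·c₁ + 7·c₀ = 883.
Row-reducing yields c₂ = 359299/117974, c₁ = -80586/58987, c₀ = -173047/117974.

c₂ = 3.0456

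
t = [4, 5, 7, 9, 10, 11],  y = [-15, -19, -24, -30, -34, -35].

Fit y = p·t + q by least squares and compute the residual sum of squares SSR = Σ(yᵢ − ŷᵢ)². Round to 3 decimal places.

SSR = 2.492

With design matrix M, MᵀM = [[392, 46]; [46, 6]] and Mᵀy = [-1318, -157]ᵀ.
Eliminating q: 6·(row 1) − 46·(row 2) gives 236·p = 6·(-1318) − 46·(-157) = -686, so p = -343/118.
Then q = ((-157) − 46·(-343/118))/6 = -229/59.
Residuals: 30/59, -69/118, 27/118, 5/118, -62/59, 101/118; SSR = 147/59.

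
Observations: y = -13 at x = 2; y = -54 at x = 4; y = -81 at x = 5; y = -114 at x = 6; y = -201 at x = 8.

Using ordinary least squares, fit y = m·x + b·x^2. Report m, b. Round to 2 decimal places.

The normal equations are: 145·m + 925·b = -2939;  925·m + 6289·b = -19909.
(Σx·x = 145, Σx·x^2 = 925, Σx^2·x^2 = 6289, Σx·y = -2939, Σx^2·y = -19909.)
Determinant 145·6289 − 925² = 56280.
m = ((-2939)·6289 − 925·(-19909))/56280 = -33773/28140; b = (145·(-19909) − 925·(-2939))/56280 = -16823/5628.

m = -1.20, b = -2.99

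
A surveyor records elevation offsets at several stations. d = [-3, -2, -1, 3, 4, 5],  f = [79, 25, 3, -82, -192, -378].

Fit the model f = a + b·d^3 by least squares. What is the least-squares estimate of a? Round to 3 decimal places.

a = -0.443

Normal-equation sums: Σ1 = 6, Σd^3 = 180, Σd^3·d^3 = 21244.
Right-hand side: Σf = -545, Σd^3·f = -64088.
So MᵀM·[a, b]ᵀ = Mᵀf: [[6, 180]; [180, 21244]]·[a, b]ᵀ = [-545, -64088]ᵀ.
det = 6·21244 − 180² = 95064.
a = ((-545)·21244 − 180·(-64088))/95064 = -10535/23766; b = (6·(-64088) − 180·(-545))/95064 = -23869/7922.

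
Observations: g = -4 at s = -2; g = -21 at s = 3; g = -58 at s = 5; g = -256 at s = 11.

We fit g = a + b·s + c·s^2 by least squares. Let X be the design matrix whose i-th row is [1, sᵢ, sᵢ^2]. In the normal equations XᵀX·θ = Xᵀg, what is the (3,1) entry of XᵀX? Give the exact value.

Row 3 ↔ basis s^2, column 1 ↔ basis 1, so (XᵀX)_{3,1} = Σᵢ s^2 = (4)·(1) + (9)·(1) + (25)·(1) + (121)·(1) = 159.

159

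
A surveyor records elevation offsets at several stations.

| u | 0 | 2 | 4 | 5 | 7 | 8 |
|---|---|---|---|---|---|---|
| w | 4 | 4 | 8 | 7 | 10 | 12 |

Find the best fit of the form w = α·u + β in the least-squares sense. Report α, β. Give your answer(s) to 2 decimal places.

α = 1.01, β = 3.10

With design matrix A, AᵀA = [[158, 26]; [26, 6]] and Aᵀw = [241, 45]ᵀ.
Δ = 158·6 − 26² = 272.
α = (241·6 − 26·45)/272 = 69/68; β = (158·45 − 26·241)/272 = 211/68.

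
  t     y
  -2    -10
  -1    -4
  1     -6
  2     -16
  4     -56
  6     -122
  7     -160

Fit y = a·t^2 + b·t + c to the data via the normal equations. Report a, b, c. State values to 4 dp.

a = -3.0351, b = -1.5641, c = -1.5028

XᵀX·[a, b, c]ᵀ = Xᵀy reads: 3987·a + 623·b + 111·c = -13242;  623·a + 111·b + 17·c = -2090;  111·a + 17·b + 7·c = -374.
(Σt^2·t^2 = 3987, Σt^2·t = 623, Σt^2 = 111, Σt·t = 111, Σt = 17, Σ1 = 7, Σt^2·y = -13242, Σt·y = -2090, Σy = -374.)
Inverting the 3×3 Gram matrix, [a, b, c]ᵀ = [-161104/53081, -83022/53081, -79768/53081]ᵀ.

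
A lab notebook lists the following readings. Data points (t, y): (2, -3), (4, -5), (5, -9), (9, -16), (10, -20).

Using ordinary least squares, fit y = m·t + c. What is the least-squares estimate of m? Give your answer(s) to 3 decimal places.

The normal system AᵀA·[m, c]ᵀ = Aᵀy is [[226, 30]; [30, 5]]·[m, c]ᵀ = [-415, -53]ᵀ.
Determinant 226·5 − 30² = 230.
m = ((-415)·5 − 30·(-53))/230 = -97/46; c = (226·(-53) − 30·(-415))/230 = 236/115.

m = -2.109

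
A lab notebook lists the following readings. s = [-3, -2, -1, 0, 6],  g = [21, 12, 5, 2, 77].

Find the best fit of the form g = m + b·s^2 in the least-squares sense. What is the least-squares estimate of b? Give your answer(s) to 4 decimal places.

Forming AᵀA = [[5, 50]; [50, 1394]] and Aᵀg = [117, 3014]ᵀ gives AᵀA·[m, b]ᵀ = Aᵀg.
Eliminating b: 1394·(row 1) − 50·(row 2) gives 4470·m = 1394·117 − 50·3014 = 12398, so m = 6199/2235.
Then b = (3014 − 50·(6199/2235))/1394 = 922/447.

b = 2.0626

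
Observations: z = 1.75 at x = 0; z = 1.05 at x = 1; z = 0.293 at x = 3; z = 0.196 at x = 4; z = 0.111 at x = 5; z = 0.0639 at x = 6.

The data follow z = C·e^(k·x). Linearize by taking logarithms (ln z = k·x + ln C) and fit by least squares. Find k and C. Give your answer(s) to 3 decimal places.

Let Y = ln z. Fitting Y = k·x + ln C by least squares:
Σx = 19.0000, Σ(x)² = 87.0000, Σln z = -7.1975, Σx·ln z = -37.6463.
Equations: 87.0000·k + 19.0000·ln C = -37.6463;  19.0000·k + 6·ln C = -7.1975.
Slope k = (n·Σx·ln z − Σx·Σln z)/(n·Σ(x)² − (Σx)²) = (6·-37.6463 − 19.0000·-7.1975)/161.0000 = -0.55357; ln C = (Σln z − k·Σx)/n = 0.55341, so C = exp(0.55341) = 1.73917.

k = -0.554, C = 1.739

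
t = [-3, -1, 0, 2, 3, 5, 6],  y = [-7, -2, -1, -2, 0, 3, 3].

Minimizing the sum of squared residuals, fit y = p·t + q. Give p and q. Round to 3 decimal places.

Entries of MᵀM: Σt·t = 84, Σt = 12, Σ1 = 7.
And Σt·y = 52, Σy = -6.
MᵀM·[p, q]ᵀ = Mᵀy becomes [[84, 12]; [12, 7]]·[p, q]ᵀ = [52, -6]ᵀ.
Eliminating q: 7·(row 1) − 12·(row 2) gives 444·p = 7·52 − 12·(-6) = 436, so p = 109/111.
Then q = ((-6) − 12·(109/111))/7 = -94/37.

p = 0.982, q = -2.541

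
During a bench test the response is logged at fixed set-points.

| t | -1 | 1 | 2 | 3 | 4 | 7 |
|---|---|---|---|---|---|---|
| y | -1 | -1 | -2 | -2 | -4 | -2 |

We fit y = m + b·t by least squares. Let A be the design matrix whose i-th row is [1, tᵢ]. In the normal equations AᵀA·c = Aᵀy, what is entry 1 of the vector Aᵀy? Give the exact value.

Entry 1 ↔ basis 1, so (Aᵀy)_{1} = Σᵢ yᵢ = (1)·(-1) + (1)·(-1) + (1)·(-2) + (1)·(-2) + (1)·(-4) + (1)·(-2) = -12.

-12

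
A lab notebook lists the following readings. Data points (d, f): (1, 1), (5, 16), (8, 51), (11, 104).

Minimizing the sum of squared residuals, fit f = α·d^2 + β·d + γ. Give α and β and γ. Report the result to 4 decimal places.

α = 1.0762, β = -2.5904, γ = 2.4184

Compute the Gram sums: Σd^2·d^2 = 19363, Σd^2·d = 1969, Σd^2 = 211, Σd·d = 211, Σd = 25, Σ1 = 4.
For Xᵀf: Σd^2·f = 16249, Σd·f = 1633, Σf = 172.
Normal equations: [[19363, 1969, 211]; [1969, 211, 25]; [211, 25, 4]]·[α, β, γ]ᵀ = [16249, 1633, 172]ᵀ.
Inverting the 3×3 Gram matrix, [α, β, γ]ᵀ = [607/564, -487/188, 341/141]ᵀ.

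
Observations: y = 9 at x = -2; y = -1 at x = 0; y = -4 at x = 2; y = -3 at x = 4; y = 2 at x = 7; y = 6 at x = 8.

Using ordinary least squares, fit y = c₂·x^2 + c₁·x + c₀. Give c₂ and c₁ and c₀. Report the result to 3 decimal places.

Sums needed: Σx^2·x^2 = 6785, Σx^2·x = 919, Σx^2 = 137, Σx·x = 137, Σx = 19, Σ1 = 6.
Right-hand side: Σx^2·y = 454, Σx·y = 24, Σy = 9.
Solving the 3×3 system (Gaussian elimination) gives c₂ = 63829/136740, c₁ = -411059/136740, c₀ = 4114/11395.

c₂ = 0.467, c₁ = -3.006, c₀ = 0.361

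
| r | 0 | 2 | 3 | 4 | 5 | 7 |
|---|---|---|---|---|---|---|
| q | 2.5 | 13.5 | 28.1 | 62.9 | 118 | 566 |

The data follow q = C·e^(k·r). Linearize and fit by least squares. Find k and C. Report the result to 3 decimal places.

k = 0.767, C = 2.716

Let Y = ln q. Fitting Y = k·r + ln C by least squares:
Σr = 21.0000, Σ(r)² = 103.0000, Σln q = 22.1056, Σr·ln q = 100.0025.
Normal system: [[103.0000, 21.0000]; [21.0000, 6]]·[k, ln C]ᵀ = [100.0025, 22.1056]ᵀ.
Δ = 103.0000·6 − (21.0000)² = 177.0000; k = (100.0025·6 − 21.0000·22.1056)/177.0000 = 0.76722, ln C = (103.0000·22.1056 − 21.0000·100.0025)/177.0000 = 0.99900, so C = exp(0.99900) = 2.71556.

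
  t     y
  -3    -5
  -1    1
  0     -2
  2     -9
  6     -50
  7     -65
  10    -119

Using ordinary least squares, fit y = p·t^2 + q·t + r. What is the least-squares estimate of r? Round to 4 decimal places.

r = -1.6556

With design matrix M, MᵀM = [[13795, 1539, 199]; [1539, 199, 21]; [199, 21, 7]] and Mᵀy = [-16965, -1949, -249]ᵀ.
Solving the 3×3 system (Gaussian elimination) gives p = -123813/127963, q = -273380/127963, r = -19260/11633.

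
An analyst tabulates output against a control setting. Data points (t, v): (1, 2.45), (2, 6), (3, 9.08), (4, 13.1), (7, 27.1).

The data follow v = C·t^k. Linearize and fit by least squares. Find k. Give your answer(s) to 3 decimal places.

Taking logs, ln v = k·ln t + ln C, so regress ln v on ln t.
Σln t = 5.1240, Σ(ln t)² = 7.3958, Σln v = 10.7661, Σln t·ln v = 13.6526.
Equations: 7.3958·k + 5.1240·ln C = 13.6526;  5.1240·k + 5·ln C = 10.7661.
Slope k = (n·Σln t·ln v − Σln t·Σln v)/(n·Σ(ln t)² − (Σln t)²) = (5·13.6526 − 5.1240·10.7661)/10.7239 = 1.22137; ln C = (Σln v − k·Σln t)/n = 0.90156.

k = 1.221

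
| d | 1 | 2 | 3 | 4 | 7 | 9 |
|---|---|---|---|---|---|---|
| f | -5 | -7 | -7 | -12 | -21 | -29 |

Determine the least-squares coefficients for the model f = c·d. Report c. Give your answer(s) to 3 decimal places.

Sums needed: Σd·d = 160.
For Aᵀf: Σd·f = -496.
AᵀA·[c]ᵀ = Aᵀf becomes [[160]]·[c]ᵀ = [-496]ᵀ.
Hence c = -496 / 160 ≈ -3.1.

c = -3.100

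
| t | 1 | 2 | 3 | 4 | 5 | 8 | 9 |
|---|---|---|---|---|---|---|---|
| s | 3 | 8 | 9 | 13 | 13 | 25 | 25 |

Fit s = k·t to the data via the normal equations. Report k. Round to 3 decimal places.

k = 2.940

Entries of XᵀX: Σt·t = 200.
Moment sums: Σt·s = 588.
k = 588/200 = 2.94.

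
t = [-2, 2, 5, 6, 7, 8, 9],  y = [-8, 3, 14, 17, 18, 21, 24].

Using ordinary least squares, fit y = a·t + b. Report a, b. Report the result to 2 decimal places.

a = 2.94, b = -2.00

The normal equations are: 263·a + 35·b = 704;  35·a + 7·b = 89.
(Σt·t = 263, Σt = 35, Σ1 = 7, Σt·y = 704, Σy = 89.)
Eliminating b: 7·(row 1) − 35·(row 2) gives 616·a = 7·704 − 35·89 = 1813, so a = 259/88.
Then b = (89 − 35·(259/88))/7 = -1233/616.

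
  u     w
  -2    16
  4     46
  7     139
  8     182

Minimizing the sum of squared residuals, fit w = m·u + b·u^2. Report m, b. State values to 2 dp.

m = -1.05, b = 2.99

The normal system AᵀA·[m, b]ᵀ = Aᵀw is [[133, 911]; [911, 6769]]·[m, b]ᵀ = [2581, 19259]ᵀ.
Eliminating b: 6769·(row 1) − 911·(row 2) gives 70356·m = 6769·2581 − 911·19259 = -74160, so m = -6180/5863.
Then b = (19259 − 911·(-6180/5863))/6769 = 17513/5863.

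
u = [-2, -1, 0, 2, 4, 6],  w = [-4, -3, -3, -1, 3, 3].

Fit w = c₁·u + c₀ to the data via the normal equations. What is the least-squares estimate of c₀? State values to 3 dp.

c₀ = -2.302

Compute the Gram sums: Σu·u = 61, Σu = 9, Σ1 = 6.
For Mᵀw: Σu·w = 39, Σw = -5.
So MᵀM·[c₁, c₀]ᵀ = Mᵀw: [[61, 9]; [9, 6]]·[c₁, c₀]ᵀ = [39, -5]ᵀ.
Eliminating c₀: 6·(row 1) − 9·(row 2) gives 285·c₁ = 6·39 − 9·(-5) = 279, so c₁ = 93/95.
Then c₀ = ((-5) − 9·(93/95))/6 = -656/285.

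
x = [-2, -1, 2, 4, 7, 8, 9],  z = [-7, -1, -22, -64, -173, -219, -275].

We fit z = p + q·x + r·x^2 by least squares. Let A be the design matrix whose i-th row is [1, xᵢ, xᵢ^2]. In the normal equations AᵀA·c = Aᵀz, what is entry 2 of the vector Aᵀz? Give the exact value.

-5723

Entry 2 ↔ basis x, so (Aᵀz)_{2} = Σᵢ (x)·zᵢ = (-2)·(-7) + (-1)·(-1) + (2)·(-22) + (4)·(-64) + (7)·(-173) + (8)·(-219) + (9)·(-275) = -5723.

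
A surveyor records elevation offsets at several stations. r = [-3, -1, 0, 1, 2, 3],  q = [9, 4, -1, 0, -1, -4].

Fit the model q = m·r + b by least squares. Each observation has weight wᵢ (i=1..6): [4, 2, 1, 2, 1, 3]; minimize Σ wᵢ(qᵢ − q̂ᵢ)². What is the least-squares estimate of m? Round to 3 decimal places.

m = -2.139

MᵀWM·[m, b]ᵀ = MᵀWq reads: 71·m + (-1)·b = -154;  (-1)·m + 13·b = 30.
Δ = 71·13 − (-1)² = 922.
m = ((-154)·13 − (-1)·30)/922 = -986/461; b = (71·30 − (-1)·(-154))/922 = 988/461.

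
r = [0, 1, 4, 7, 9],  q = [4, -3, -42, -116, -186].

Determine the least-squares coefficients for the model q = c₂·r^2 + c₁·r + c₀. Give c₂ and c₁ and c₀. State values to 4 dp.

Setting ∂/∂c₂ … = 0 gives: 9219·c₂ + 1137·c₁ + 147·c₀ = -21425;  1137·c₂ + 147·c₁ + 21·c₀ = -2657;  147·c₂ + 21·c₁ + 5·c₀ = -343.
(Σr^2·r^2 = 9219, Σr^2·r = 1137, Σr^2 = 147, Σr·r = 147, Σr = 21, Σ1 = 5, Σr^2·q = -21425, Σr·q = -2657, Σq = -343.)
Solving the 3×3 system (Gaussian elimination) gives c₂ = -1611/832, c₁ = -8927/2496, c₀ = 1393/416.

c₂ = -1.9363, c₁ = -3.5765, c₀ = 3.3486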